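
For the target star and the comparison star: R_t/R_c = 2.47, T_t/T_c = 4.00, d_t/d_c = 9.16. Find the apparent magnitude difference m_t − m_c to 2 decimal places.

L_t/L_c = (2.47)²(4.00)⁴ = 1562.
F_t/F_c = (L_t/L_c)/(d_t/d_c)² = 1562/83.91 = 18.61.
m_t − m_c = −2.5 log₁₀(18.61) = -3.17.

-3.17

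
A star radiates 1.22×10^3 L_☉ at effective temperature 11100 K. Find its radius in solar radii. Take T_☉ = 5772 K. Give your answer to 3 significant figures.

9.44 solar radii

R/R_☉ = √(L/L_☉) / (T/T_☉)² = √(1.22×10^3) / (1.923)²
       = 34.93 / 3.698 = 9.445.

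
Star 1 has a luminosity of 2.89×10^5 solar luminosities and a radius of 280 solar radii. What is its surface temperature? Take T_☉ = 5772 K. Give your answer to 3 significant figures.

T/T_☉ = (L/L_☉)^(1/4) / (R/R_☉)^(1/2)
T = 5772 × (2.89×10^5)^(1/4) / √(280) = 5772 × 23.19 / 16.73 = 7998 K.

8.00×10^3 K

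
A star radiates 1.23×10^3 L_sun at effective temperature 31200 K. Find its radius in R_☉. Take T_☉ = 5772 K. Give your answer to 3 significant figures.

1.20 R_☉

R/R_☉ = √(L/L_☉) / (T/T_☉)² = √(1.23×10^3) / (5.405)²
       = 35.07 / 29.22 = 1.200.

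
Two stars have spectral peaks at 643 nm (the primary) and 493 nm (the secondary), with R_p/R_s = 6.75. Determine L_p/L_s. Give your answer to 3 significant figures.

Wien's law gives T ∝ 1/λ_max, so T_p/T_s = λ_s/λ_p = 493/643 = 0.7667.
Then L ∝ R²T⁴ gives L_p/L_s = (6.75)² × (0.7667)⁴ = 45.56 × 0.3456 = 15.75.

15.7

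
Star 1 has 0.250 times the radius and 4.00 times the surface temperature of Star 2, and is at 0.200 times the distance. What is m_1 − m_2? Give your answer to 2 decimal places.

-6.51

L_1/L_2 = (0.250)²(4.00)⁴ = 16.00.
F_1/F_2 = (L_1/L_2)/(d_1/d_2)² = 16.00/0.04000 = 400.0.
m_1 − m_2 = −2.5 log₁₀(400.0) = -6.51.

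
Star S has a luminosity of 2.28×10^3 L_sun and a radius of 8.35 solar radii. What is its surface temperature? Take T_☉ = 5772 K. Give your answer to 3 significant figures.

T/T_☉ = (L/L_☉)^(1/4) / (R/R_☉)^(1/2)
T = 5772 × (2.28×10^3)^(1/4) / √(8.35) = 5772 × 6.910 / 2.890 = 1.380×10^4 K.

1.38×10^4 K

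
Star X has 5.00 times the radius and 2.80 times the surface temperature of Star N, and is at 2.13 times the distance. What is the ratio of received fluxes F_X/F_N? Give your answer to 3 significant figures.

L_X/L_N = (R_X/R_N)²(T_X/T_N)⁴ = (5.00)² × (2.80)⁴ = 1537.
F_X/F_N = (L_X/L_N)/(d_X/d_N)² = 1537 / (2.13)² = 338.7.

339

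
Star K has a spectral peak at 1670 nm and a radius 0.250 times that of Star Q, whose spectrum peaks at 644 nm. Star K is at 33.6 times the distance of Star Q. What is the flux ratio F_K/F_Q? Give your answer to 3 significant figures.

Wien's law: T_K/T_Q = λ_Q/λ_K = 644/1670 = 0.3856.
L_K/L_Q = (R_K/R_Q)²(T_K/T_Q)⁴ = (0.250)²(0.3856)⁴ = 0.001382.
F_K/F_Q = (L_K/L_Q)/(d_K/d_Q)² = 0.001382/(33.6)² = 1.224×10^-6.

1.22×10^-6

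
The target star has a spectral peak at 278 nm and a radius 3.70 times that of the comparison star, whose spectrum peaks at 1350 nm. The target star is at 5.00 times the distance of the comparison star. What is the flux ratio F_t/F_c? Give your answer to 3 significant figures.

305

Wien's law: T_t/T_c = λ_c/λ_t = 1350/278 = 4.856.
L_t/L_c = (R_t/R_c)²(T_t/T_c)⁴ = (3.70)²(4.856)⁴ = 7613.
F_t/F_c = (L_t/L_c)/(d_t/d_c)² = 7613/(5.00)² = 304.5.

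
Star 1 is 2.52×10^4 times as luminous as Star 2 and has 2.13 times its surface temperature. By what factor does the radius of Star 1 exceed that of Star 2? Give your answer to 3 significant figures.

L ∝ R²T⁴ gives R ∝ √L / T², so
R_1/R_2 = √(2.52×10^4) / (2.13)² = 158.7 / 4.537 = 34.99.

35.0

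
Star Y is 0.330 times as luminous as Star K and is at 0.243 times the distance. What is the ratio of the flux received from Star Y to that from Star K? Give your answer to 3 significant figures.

F = L/(4πd²), so F_Y/F_K = (L_Y/L_K) / (d_Y/d_K)²
= 0.330 / (0.243)² = 0.330 / 0.05905 = 5.589.

5.59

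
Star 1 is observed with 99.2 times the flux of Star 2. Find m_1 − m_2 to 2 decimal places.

-4.99

m_1 − m_2 = −2.5 log₁₀(F_1/F_2) = −2.5 log₁₀(99.2) = −2.5 × (1.997) = -4.991.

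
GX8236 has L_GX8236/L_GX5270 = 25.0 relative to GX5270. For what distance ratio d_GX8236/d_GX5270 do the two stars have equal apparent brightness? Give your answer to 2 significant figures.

Equal flux requires L_GX8236/d_GX8236² = L_GX5270/d_GX5270², so d_GX8236/d_GX5270 = √(L_GX8236/L_GX5270)
= √(25.0) = 5.000.

5.0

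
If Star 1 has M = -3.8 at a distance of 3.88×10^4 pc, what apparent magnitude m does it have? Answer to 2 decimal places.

m = M + 5 log₁₀(d/10 pc) = -3.8 + 5 log₁₀(3.88×10^4/10)
  = -3.8 + 5 × 3.589 = -3.8 + 17.94 = 14.14.

14.14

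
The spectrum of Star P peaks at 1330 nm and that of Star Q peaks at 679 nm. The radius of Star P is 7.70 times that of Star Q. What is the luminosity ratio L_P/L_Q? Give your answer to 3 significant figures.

Wien's law gives T ∝ 1/λ_max, so T_P/T_Q = λ_Q/λ_P = 679/1330 = 0.5105.
Then L ∝ R²T⁴ gives L_P/L_Q = (7.70)² × (0.5105)⁴ = 59.29 × 0.06793 = 4.028.

4.03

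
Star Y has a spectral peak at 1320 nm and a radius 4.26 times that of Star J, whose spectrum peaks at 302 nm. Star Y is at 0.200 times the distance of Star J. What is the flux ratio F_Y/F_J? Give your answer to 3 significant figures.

1.24

Wien's law: T_Y/T_J = λ_J/λ_Y = 302/1320 = 0.2288.
L_Y/L_J = (R_Y/R_J)²(T_Y/T_J)⁴ = (4.26)²(0.2288)⁴ = 0.04972.
F_Y/F_J = (L_Y/L_J)/(d_Y/d_J)² = 0.04972/(0.200)² = 1.243.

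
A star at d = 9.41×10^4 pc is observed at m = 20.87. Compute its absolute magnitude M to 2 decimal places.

1.00

M = m − 5 log₁₀(d/10 pc) = 20.87 − 5 log₁₀(9.41×10^4/10)
  = 20.87 − 5 × 3.974 = 20.87 − 19.87 = 1.00.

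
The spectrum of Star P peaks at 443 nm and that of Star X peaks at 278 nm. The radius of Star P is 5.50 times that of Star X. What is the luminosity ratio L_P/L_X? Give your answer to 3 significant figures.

Wien's law gives T ∝ 1/λ_max, so T_P/T_X = λ_X/λ_P = 278/443 = 0.6275.
Then L ∝ R²T⁴ gives L_P/L_X = (5.50)² × (0.6275)⁴ = 30.25 × 0.1551 = 4.691.

4.69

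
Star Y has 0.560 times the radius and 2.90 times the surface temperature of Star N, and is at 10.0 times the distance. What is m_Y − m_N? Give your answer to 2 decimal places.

1.64

L_Y/L_N = (0.560)²(2.90)⁴ = 22.18.
F_Y/F_N = (L_Y/L_N)/(d_Y/d_N)² = 22.18/100.0 = 0.2218.
m_Y − m_N = −2.5 log₁₀(0.2218) = 1.64.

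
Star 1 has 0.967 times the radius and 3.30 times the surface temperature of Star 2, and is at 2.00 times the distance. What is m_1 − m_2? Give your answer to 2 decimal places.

L_1/L_2 = (0.967)²(3.30)⁴ = 110.9.
F_1/F_2 = (L_1/L_2)/(d_1/d_2)² = 110.9/4.000 = 27.72.
m_1 − m_2 = −2.5 log₁₀(27.72) = -3.61.

-3.61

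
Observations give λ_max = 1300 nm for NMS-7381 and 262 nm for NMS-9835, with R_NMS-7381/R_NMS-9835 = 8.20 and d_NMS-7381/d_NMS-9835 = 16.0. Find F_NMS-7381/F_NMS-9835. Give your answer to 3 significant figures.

4.33×10^-4

Wien's law: T_NMS-7381/T_NMS-9835 = λ_NMS-9835/λ_NMS-7381 = 262/1300 = 0.2015.
L_NMS-7381/L_NMS-9835 = (R_NMS-7381/R_NMS-9835)²(T_NMS-7381/T_NMS-9835)⁴ = (8.20)²(0.2015)⁴ = 0.1109.
F_NMS-7381/F_NMS-9835 = (L_NMS-7381/L_NMS-9835)/(d_NMS-7381/d_NMS-9835)² = 0.1109/(16.0)² = 4.333×10^-4.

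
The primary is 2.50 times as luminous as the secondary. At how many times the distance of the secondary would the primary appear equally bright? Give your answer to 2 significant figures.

1.6

Equal flux requires L_p/d_p² = L_s/d_s², so d_p/d_s = √(L_p/L_s)
= √(2.50) = 1.581.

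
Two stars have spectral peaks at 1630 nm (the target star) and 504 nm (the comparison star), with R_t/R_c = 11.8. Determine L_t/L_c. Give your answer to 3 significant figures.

Wien's law gives T ∝ 1/λ_max, so T_t/T_c = λ_c/λ_t = 504/1630 = 0.3092.
Then L ∝ R²T⁴ gives L_t/L_c = (11.8)² × (0.3092)⁴ = 139.2 × 0.009141 = 1.273.

1.27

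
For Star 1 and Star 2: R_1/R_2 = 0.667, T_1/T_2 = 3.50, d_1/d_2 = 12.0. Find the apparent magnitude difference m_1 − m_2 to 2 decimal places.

0.83

L_1/L_2 = (0.667)²(3.50)⁴ = 66.76.
F_1/F_2 = (L_1/L_2)/(d_1/d_2)² = 66.76/144.0 = 0.4636.
m_1 − m_2 = −2.5 log₁₀(0.4636) = 0.83.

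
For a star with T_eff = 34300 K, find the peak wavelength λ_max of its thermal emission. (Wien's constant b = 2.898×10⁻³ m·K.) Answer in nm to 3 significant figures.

λ_max = b/T = 2.898×10⁻³ / 34300 = 8.45×10^-8 m = 84.49 nm.

84.5 nm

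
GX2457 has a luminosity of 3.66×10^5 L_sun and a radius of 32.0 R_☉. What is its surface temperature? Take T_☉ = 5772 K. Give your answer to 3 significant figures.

T/T_☉ = (L/L_☉)^(1/4) / (R/R_☉)^(1/2)
T = 5772 × (3.66×10^5)^(1/4) / √(32.0) = 5772 × 24.60 / 5.657 = 2.510×10^4 K.

2.51×10^4 K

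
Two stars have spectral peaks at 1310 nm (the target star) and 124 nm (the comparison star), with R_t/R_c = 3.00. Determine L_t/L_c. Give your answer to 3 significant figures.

7.23×10^-4

Wien's law gives T ∝ 1/λ_max, so T_t/T_c = λ_c/λ_t = 124/1310 = 0.09466.
Then L ∝ R²T⁴ gives L_t/L_c = (3.00)² × (0.09466)⁴ = 9.000 × 8.028×10^-5 = 7.225×10^-4.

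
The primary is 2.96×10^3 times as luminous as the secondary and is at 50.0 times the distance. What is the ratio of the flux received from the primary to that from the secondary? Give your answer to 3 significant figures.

1.18

F = L/(4πd²), so F_p/F_s = (L_p/L_s) / (d_p/d_s)²
= 2.96×10^3 / (50.0)² = 2.96×10^3 / 2500 = 1.184.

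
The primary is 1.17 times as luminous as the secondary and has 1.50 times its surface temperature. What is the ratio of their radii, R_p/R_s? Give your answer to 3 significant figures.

L ∝ R²T⁴ gives R ∝ √L / T², so
R_p/R_s = √(1.17) / (1.50)² = 1.082 / 2.250 = 0.4807.

0.481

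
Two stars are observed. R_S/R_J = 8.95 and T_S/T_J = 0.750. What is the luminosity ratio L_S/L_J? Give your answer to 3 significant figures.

From the Stefan–Boltzmann law, L ∝ R²T⁴, so
L_S/L_J = (R_S/R_J)² (T_S/T_J)⁴ = (8.95)² × (0.750)⁴ = 80.10 × 0.3164 = 25.34.

25.3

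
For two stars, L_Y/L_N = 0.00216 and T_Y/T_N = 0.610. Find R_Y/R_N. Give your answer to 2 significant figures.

0.12

L ∝ R²T⁴ gives R ∝ √L / T², so
R_Y/R_N = √(0.00216) / (0.610)² = 0.04648 / 0.3721 = 0.1249.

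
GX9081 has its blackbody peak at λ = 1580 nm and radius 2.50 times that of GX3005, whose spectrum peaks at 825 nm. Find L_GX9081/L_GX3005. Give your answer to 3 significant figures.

0.465

Wien's law gives T ∝ 1/λ_max, so T_GX9081/T_GX3005 = λ_GX3005/λ_GX9081 = 825/1580 = 0.5222.
Then L ∝ R²T⁴ gives L_GX9081/L_GX3005 = (2.50)² × (0.5222)⁴ = 6.250 × 0.07433 = 0.4646.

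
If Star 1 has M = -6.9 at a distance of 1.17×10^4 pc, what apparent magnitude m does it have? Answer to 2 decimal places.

8.44

m = M + 5 log₁₀(d/10 pc) = -6.9 + 5 log₁₀(1.17×10^4/10)
  = -6.9 + 5 × 3.068 = -6.9 + 15.34 = 8.44.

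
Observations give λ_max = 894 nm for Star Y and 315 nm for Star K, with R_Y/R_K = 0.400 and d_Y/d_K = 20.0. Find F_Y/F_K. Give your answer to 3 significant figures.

6.17×10^-6

Wien's law: T_Y/T_K = λ_K/λ_Y = 315/894 = 0.3523.
L_Y/L_K = (R_Y/R_K)²(T_Y/T_K)⁴ = (0.400)²(0.3523)⁴ = 0.002466.
F_Y/F_K = (L_Y/L_K)/(d_Y/d_K)² = 0.002466/(20.0)² = 6.165×10^-6.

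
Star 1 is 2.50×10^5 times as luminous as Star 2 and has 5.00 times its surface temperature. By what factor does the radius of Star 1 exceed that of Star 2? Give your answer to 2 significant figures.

20

L ∝ R²T⁴ gives R ∝ √L / T², so
R_1/R_2 = √(2.50×10^5) / (5.00)² = 500.0 / 25.00 = 20.00.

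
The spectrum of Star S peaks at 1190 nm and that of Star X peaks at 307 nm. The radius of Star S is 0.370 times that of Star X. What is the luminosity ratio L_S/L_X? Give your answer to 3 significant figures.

Wien's law gives T ∝ 1/λ_max, so T_S/T_X = λ_X/λ_S = 307/1190 = 0.2580.
Then L ∝ R²T⁴ gives L_S/L_X = (0.370)² × (0.2580)⁴ = 0.1369 × 0.004430 = 6.064×10^-4.

6.06×10^-4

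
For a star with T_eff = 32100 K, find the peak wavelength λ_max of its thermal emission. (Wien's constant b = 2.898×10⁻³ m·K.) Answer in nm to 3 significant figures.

90.3 nm

λ_max = b/T = 2.898×10⁻³ / 32100 = 9.03×10^-8 m = 90.28 nm.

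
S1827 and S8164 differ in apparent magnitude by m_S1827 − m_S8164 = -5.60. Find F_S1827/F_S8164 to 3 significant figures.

F_S1827/F_S8164 = 10^(−(m_S1827 − m_S8164)/2.5) = 10^(5.60/2.5) = 10^2.240 = 173.8.

174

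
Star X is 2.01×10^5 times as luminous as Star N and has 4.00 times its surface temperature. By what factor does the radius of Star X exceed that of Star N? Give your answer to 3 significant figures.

L ∝ R²T⁴ gives R ∝ √L / T², so
R_X/R_N = √(2.01×10^5) / (4.00)² = 448.3 / 16.00 = 28.02.

28.0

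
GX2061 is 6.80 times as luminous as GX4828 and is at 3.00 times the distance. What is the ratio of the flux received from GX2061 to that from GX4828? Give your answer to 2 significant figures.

F = L/(4πd²), so F_GX2061/F_GX4828 = (L_GX2061/L_GX4828) / (d_GX2061/d_GX4828)²
= 6.80 / (3.00)² = 6.80 / 9.000 = 0.7556.

0.76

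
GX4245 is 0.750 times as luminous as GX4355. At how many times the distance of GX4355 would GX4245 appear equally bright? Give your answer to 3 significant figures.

0.866

Equal flux requires L_GX4245/d_GX4245² = L_GX4355/d_GX4355², so d_GX4245/d_GX4355 = √(L_GX4245/L_GX4355)
= √(0.750) = 0.8660.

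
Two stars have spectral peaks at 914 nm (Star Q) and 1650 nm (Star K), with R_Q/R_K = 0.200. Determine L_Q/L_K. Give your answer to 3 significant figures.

0.425

Wien's law gives T ∝ 1/λ_max, so T_Q/T_K = λ_K/λ_Q = 1650/914 = 1.805.
Then L ∝ R²T⁴ gives L_Q/L_K = (0.200)² × (1.805)⁴ = 0.04000 × 10.62 = 0.4248.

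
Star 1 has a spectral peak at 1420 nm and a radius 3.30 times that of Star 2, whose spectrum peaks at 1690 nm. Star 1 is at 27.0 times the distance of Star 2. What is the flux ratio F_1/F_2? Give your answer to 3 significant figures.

Wien's law: T_1/T_2 = λ_2/λ_1 = 1690/1420 = 1.190.
L_1/L_2 = (R_1/R_2)²(T_1/T_2)⁴ = (3.30)²(1.190)⁴ = 21.85.
F_1/F_2 = (L_1/L_2)/(d_1/d_2)² = 21.85/(27.0)² = 0.02997.

0.0300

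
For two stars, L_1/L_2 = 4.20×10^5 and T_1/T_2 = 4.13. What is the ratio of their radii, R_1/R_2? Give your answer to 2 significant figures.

L ∝ R²T⁴ gives R ∝ √L / T², so
R_1/R_2 = √(4.20×10^5) / (4.13)² = 648.1 / 17.06 = 37.99.

38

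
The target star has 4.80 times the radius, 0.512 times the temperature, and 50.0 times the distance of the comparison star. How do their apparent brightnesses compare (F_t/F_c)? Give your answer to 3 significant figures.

L_t/L_c = (R_t/R_c)²(T_t/T_c)⁴ = (4.80)² × (0.512)⁴ = 1.583.
F_t/F_c = (L_t/L_c)/(d_t/d_c)² = 1.583 / (50.0)² = 6.333×10^-4.

6.33×10^-4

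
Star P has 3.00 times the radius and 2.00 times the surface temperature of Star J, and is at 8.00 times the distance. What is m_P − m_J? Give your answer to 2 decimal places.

-0.88

L_P/L_J = (3.00)²(2.00)⁴ = 144.0.
F_P/F_J = (L_P/L_J)/(d_P/d_J)² = 144.0/64.00 = 2.250.
m_P − m_J = −2.5 log₁₀(2.250) = -0.88.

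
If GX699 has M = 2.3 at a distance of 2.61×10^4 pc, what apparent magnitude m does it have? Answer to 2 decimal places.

19.38

m = M + 5 log₁₀(d/10 pc) = 2.3 + 5 log₁₀(2.61×10^4/10)
  = 2.3 + 5 × 3.417 = 2.3 + 17.08 = 19.38.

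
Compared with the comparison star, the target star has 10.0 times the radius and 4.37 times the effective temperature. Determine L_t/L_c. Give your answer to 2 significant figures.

3.6×10^4

From the Stefan–Boltzmann law, L ∝ R²T⁴, so
L_t/L_c = (R_t/R_c)² (T_t/T_c)⁴ = (10.0)² × (4.37)⁴ = 100.0 × 364.7 = 3.647×10^4.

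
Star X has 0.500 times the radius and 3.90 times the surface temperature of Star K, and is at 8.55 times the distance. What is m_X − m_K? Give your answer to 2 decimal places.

L_X/L_K = (0.500)²(3.90)⁴ = 57.84.
F_X/F_K = (L_X/L_K)/(d_X/d_K)² = 57.84/73.10 = 0.7912.
m_X − m_K = −2.5 log₁₀(0.7912) = 0.25.

0.25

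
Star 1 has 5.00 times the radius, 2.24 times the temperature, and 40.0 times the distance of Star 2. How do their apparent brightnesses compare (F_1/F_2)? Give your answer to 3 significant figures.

0.393

L_1/L_2 = (R_1/R_2)²(T_1/T_2)⁴ = (5.00)² × (2.24)⁴ = 629.4.
F_1/F_2 = (L_1/L_2)/(d_1/d_2)² = 629.4 / (40.0)² = 0.3934.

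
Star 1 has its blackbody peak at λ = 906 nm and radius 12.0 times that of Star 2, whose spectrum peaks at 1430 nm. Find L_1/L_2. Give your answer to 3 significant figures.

Wien's law gives T ∝ 1/λ_max, so T_1/T_2 = λ_2/λ_1 = 1430/906 = 1.578.
Then L ∝ R²T⁴ gives L_1/L_2 = (12.0)² × (1.578)⁴ = 144.0 × 6.206 = 893.7.

894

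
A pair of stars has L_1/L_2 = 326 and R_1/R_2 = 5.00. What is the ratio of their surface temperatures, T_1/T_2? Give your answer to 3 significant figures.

L ∝ R²T⁴ gives T ∝ (L/R²)^(1/4), so
T_1/T_2 = (326 / 5.00²)^(1/4) = (13.04)^(1/4) = 1.900.

1.90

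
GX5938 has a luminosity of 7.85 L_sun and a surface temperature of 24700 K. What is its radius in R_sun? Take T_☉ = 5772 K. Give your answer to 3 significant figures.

R/R_☉ = √(L/L_☉) / (T/T_☉)² = √(7.85) / (4.279)²
       = 2.802 / 18.31 = 0.1530.

0.153 R_sun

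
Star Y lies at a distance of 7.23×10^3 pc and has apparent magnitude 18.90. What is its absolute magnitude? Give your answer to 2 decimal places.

M = m − 5 log₁₀(d/10 pc) = 18.90 − 5 log₁₀(7.23×10^3/10)
  = 18.90 − 5 × 2.859 = 18.90 − 14.30 = 4.60.

4.60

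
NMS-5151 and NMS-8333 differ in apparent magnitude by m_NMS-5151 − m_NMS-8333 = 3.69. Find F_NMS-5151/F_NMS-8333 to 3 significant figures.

0.0334

F_NMS-5151/F_NMS-8333 = 10^(−(m_NMS-5151 − m_NMS-8333)/2.5) = 10^(-3.69/2.5) = 10^-1.476 = 0.03342.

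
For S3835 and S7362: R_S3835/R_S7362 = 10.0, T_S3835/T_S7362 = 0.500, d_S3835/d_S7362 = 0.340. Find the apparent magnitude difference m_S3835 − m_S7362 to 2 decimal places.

-4.33

L_S3835/L_S7362 = (10.0)²(0.500)⁴ = 6.250.
F_S3835/F_S7362 = (L_S3835/L_S7362)/(d_S3835/d_S7362)² = 6.250/0.1156 = 54.07.
m_S3835 − m_S7362 = −2.5 log₁₀(54.07) = -4.33.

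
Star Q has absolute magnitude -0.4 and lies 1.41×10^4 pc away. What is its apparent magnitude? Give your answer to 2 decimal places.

m = M + 5 log₁₀(d/10 pc) = -0.4 + 5 log₁₀(1.41×10^4/10)
  = -0.4 + 5 × 3.149 = -0.4 + 15.75 = 15.35.

15.35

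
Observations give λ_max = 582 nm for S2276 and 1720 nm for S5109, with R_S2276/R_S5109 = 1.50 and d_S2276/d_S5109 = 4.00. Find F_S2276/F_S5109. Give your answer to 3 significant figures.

10.7

Wien's law: T_S2276/T_S5109 = λ_S5109/λ_S2276 = 1720/582 = 2.955.
L_S2276/L_S5109 = (R_S2276/R_S5109)²(T_S2276/T_S5109)⁴ = (1.50)²(2.955)⁴ = 171.6.
F_S2276/F_S5109 = (L_S2276/L_S5109)/(d_S2276/d_S5109)² = 171.6/(4.00)² = 10.73.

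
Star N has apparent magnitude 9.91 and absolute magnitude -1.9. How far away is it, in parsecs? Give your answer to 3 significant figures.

2.30×10^3 pc

m − M = 5 log₁₀(d/10 pc)
9.91 − (-1.9) = 11.81 = 5 log₁₀(d/10)
d = 10 × 10^(11.81/5) = 10 × 10^2.362 = 2301 pc.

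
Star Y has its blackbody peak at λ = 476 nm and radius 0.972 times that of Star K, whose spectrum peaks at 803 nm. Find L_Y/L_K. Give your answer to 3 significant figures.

Wien's law gives T ∝ 1/λ_max, so T_Y/T_K = λ_K/λ_Y = 803/476 = 1.687.
Then L ∝ R²T⁴ gives L_Y/L_K = (0.972)² × (1.687)⁴ = 0.9448 × 8.099 = 7.652.

7.65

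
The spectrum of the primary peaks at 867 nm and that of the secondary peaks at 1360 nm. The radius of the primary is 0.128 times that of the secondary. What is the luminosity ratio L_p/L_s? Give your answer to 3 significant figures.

Wien's law gives T ∝ 1/λ_max, so T_p/T_s = λ_s/λ_p = 1360/867 = 1.569.
Then L ∝ R²T⁴ gives L_p/L_s = (0.128)² × (1.569)⁴ = 0.01638 × 6.055 = 0.09920.

0.0992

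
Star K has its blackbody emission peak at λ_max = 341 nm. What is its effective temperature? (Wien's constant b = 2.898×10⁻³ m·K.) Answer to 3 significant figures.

T = b/λ_max = 2.898×10⁻³ / (341×10⁻⁹) = 8499 K.

8.50×10^3 K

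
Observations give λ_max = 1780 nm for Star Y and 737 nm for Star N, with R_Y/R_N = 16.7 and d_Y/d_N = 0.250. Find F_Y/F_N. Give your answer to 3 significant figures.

131

Wien's law: T_Y/T_N = λ_N/λ_Y = 737/1780 = 0.4140.
L_Y/L_N = (R_Y/R_N)²(T_Y/T_N)⁴ = (16.7)²(0.4140)⁴ = 8.196.
F_Y/F_N = (L_Y/L_N)/(d_Y/d_N)² = 8.196/(0.250)² = 131.1.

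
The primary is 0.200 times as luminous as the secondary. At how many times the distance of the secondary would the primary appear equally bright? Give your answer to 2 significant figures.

0.45

Equal flux requires L_p/d_p² = L_s/d_s², so d_p/d_s = √(L_p/L_s)
= √(0.200) = 0.4472.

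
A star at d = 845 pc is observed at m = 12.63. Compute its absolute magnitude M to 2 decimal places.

M = m − 5 log₁₀(d/10 pc) = 12.63 − 5 log₁₀(845/10)
  = 12.63 − 5 × 1.927 = 12.63 − 9.63 = 3.00.

3.00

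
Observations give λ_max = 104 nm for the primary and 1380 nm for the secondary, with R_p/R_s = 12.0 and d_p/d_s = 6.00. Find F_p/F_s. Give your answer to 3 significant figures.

Wien's law: T_p/T_s = λ_s/λ_p = 1380/104 = 13.27.
L_p/L_s = (R_p/R_s)²(T_p/T_s)⁴ = (12.0)²(13.27)⁴ = 4.464×10^6.
F_p/F_s = (L_p/L_s)/(d_p/d_s)² = 4.464×10^6/(6.00)² = 1.240×10^5.

1.24×10^5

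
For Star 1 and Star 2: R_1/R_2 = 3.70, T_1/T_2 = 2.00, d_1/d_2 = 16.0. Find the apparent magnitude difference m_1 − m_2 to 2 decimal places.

0.17

L_1/L_2 = (3.70)²(2.00)⁴ = 219.0.
F_1/F_2 = (L_1/L_2)/(d_1/d_2)² = 219.0/256.0 = 0.8556.
m_1 − m_2 = −2.5 log₁₀(0.8556) = 0.17.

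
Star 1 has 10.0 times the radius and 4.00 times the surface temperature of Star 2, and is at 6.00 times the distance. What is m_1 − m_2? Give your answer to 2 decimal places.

-7.13

L_1/L_2 = (10.0)²(4.00)⁴ = 2.560×10^4.
F_1/F_2 = (L_1/L_2)/(d_1/d_2)² = 2.560×10^4/36.00 = 711.1.
m_1 − m_2 = −2.5 log₁₀(711.1) = -7.13.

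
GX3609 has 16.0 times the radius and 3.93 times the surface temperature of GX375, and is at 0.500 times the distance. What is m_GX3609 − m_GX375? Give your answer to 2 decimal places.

L_GX3609/L_GX375 = (16.0)²(3.93)⁴ = 6.107×10^4.
F_GX3609/F_GX375 = (L_GX3609/L_GX375)/(d_GX3609/d_GX375)² = 6.107×10^4/0.2500 = 2.443×10^5.
m_GX3609 − m_GX375 = −2.5 log₁₀(2.443×10^5) = -13.47.

-13.47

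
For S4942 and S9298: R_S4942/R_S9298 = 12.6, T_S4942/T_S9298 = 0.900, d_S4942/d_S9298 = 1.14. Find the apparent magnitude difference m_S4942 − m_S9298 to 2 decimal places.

L_S4942/L_S9298 = (12.6)²(0.900)⁴ = 104.2.
F_S4942/F_S9298 = (L_S4942/L_S9298)/(d_S4942/d_S9298)² = 104.2/1.300 = 80.15.
m_S4942 − m_S9298 = −2.5 log₁₀(80.15) = -4.76.

-4.76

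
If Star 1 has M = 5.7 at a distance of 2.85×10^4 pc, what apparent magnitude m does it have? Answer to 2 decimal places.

m = M + 5 log₁₀(d/10 pc) = 5.7 + 5 log₁₀(2.85×10^4/10)
  = 5.7 + 5 × 3.455 = 5.7 + 17.27 = 22.97.

22.97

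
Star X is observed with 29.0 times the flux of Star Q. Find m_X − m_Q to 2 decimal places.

m_X − m_Q = −2.5 log₁₀(F_X/F_Q) = −2.5 log₁₀(29.0) = −2.5 × (1.462) = -3.656.

-3.66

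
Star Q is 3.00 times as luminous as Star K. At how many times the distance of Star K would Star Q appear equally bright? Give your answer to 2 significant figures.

1.7

Equal flux requires L_Q/d_Q² = L_K/d_K², so d_Q/d_K = √(L_Q/L_K)
= √(3.00) = 1.732.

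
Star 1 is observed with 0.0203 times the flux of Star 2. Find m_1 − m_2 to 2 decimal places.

4.23

m_1 − m_2 = −2.5 log₁₀(F_1/F_2) = −2.5 log₁₀(0.0203) = −2.5 × (-1.693) = 4.231.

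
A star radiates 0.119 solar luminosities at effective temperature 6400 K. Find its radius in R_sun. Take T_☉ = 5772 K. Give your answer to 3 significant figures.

0.281 R_sun

R/R_☉ = √(L/L_☉) / (T/T_☉)² = √(0.119) / (1.109)²
       = 0.3450 / 1.229 = 0.2806.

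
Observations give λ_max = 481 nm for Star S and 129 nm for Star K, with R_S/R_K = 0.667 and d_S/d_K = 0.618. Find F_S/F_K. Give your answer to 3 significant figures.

Wien's law: T_S/T_K = λ_K/λ_S = 129/481 = 0.2682.
L_S/L_K = (R_S/R_K)²(T_S/T_K)⁴ = (0.667)²(0.2682)⁴ = 0.002302.
F_S/F_K = (L_S/L_K)/(d_S/d_K)² = 0.002302/(0.618)² = 0.006026.

0.00603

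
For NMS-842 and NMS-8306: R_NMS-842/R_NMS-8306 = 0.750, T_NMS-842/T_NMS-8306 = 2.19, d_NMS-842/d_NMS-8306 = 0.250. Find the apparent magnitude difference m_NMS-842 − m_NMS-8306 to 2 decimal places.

L_NMS-842/L_NMS-8306 = (0.750)²(2.19)⁴ = 12.94.
F_NMS-842/F_NMS-8306 = (L_NMS-842/L_NMS-8306)/(d_NMS-842/d_NMS-8306)² = 12.94/0.06250 = 207.0.
m_NMS-842 − m_NMS-8306 = −2.5 log₁₀(207.0) = -5.79.

-5.79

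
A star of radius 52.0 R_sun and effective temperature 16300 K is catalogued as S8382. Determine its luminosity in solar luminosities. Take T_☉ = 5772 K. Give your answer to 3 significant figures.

L/L_☉ = (R/R_☉)² (T/T_☉)⁴ = (52.0)² × (16300/5772)⁴
       = 2704 × (2.824)⁴ = 2704 × 63.60 = 1.720×10^5.

1.72×10^5 solar luminosities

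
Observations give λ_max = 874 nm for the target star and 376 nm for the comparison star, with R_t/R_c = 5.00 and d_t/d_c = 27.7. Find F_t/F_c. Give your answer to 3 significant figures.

0.00112

Wien's law: T_t/T_c = λ_c/λ_t = 376/874 = 0.4302.
L_t/L_c = (R_t/R_c)²(T_t/T_c)⁴ = (5.00)²(0.4302)⁴ = 0.8563.
F_t/F_c = (L_t/L_c)/(d_t/d_c)² = 0.8563/(27.7)² = 0.001116.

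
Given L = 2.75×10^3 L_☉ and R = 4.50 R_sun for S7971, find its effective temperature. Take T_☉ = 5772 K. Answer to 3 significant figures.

T/T_☉ = (L/L_☉)^(1/4) / (R/R_☉)^(1/2)
T = 5772 × (2.75×10^3)^(1/4) / √(4.50) = 5772 × 7.242 / 2.121 = 1.970×10^4 K.

1.97×10^4 K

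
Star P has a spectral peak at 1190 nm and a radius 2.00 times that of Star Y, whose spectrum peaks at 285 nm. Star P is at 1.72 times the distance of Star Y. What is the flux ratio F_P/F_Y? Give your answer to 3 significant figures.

Wien's law: T_P/T_Y = λ_Y/λ_P = 285/1190 = 0.2395.
L_P/L_Y = (R_P/R_Y)²(T_P/T_Y)⁴ = (2.00)²(0.2395)⁴ = 0.01316.
F_P/F_Y = (L_P/L_Y)/(d_P/d_Y)² = 0.01316/(1.72)² = 0.004448.

0.00445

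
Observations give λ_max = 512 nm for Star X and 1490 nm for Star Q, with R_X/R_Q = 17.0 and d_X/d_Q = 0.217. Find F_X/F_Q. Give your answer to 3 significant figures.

Wien's law: T_X/T_Q = λ_Q/λ_X = 1490/512 = 2.910.
L_X/L_Q = (R_X/R_Q)²(T_X/T_Q)⁴ = (17.0)²(2.910)⁴ = 2.073×10^4.
F_X/F_Q = (L_X/L_Q)/(d_X/d_Q)² = 2.073×10^4/(0.217)² = 4.402×10^5.

4.40×10^5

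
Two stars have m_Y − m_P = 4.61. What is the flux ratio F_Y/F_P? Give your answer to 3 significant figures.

0.0143

F_Y/F_P = 10^(−(m_Y − m_P)/2.5) = 10^(-4.61/2.5) = 10^-1.844 = 0.01432.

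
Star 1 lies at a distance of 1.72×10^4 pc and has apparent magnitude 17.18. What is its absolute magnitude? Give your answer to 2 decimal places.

1.00

M = m − 5 log₁₀(d/10 pc) = 17.18 − 5 log₁₀(1.72×10^4/10)
  = 17.18 − 5 × 3.236 = 17.18 − 16.18 = 1.00.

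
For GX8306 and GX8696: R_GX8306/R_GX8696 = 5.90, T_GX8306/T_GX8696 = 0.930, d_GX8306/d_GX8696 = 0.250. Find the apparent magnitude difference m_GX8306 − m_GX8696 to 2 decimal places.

L_GX8306/L_GX8696 = (5.90)²(0.930)⁴ = 26.04.
F_GX8306/F_GX8696 = (L_GX8306/L_GX8696)/(d_GX8306/d_GX8696)² = 26.04/0.06250 = 416.6.
m_GX8306 − m_GX8696 = −2.5 log₁₀(416.6) = -6.55.

-6.55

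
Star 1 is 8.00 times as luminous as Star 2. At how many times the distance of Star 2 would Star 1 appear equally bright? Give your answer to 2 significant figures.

Equal flux requires L_1/d_1² = L_2/d_2², so d_1/d_2 = √(L_1/L_2)
= √(8.00) = 2.828.

2.8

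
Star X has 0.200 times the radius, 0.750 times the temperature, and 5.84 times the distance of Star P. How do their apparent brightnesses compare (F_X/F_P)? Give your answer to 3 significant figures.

3.71×10^-4

L_X/L_P = (R_X/R_P)²(T_X/T_P)⁴ = (0.200)² × (0.750)⁴ = 0.01266.
F_X/F_P = (L_X/L_P)/(d_X/d_P)² = 0.01266 / (5.84)² = 3.711×10^-4.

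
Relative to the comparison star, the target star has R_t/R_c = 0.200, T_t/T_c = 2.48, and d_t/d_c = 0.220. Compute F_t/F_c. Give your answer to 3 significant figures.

31.3

L_t/L_c = (R_t/R_c)²(T_t/T_c)⁴ = (0.200)² × (2.48)⁴ = 1.513.
F_t/F_c = (L_t/L_c)/(d_t/d_c)² = 1.513 / (0.220)² = 31.26.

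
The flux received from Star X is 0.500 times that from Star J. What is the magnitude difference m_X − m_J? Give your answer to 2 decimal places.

m_X − m_J = −2.5 log₁₀(F_X/F_J) = −2.5 log₁₀(0.500) = −2.5 × (-0.301) = 0.753.

0.75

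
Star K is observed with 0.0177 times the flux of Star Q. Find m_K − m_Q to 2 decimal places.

4.38

m_K − m_Q = −2.5 log₁₀(F_K/F_Q) = −2.5 log₁₀(0.0177) = −2.5 × (-1.752) = 4.380.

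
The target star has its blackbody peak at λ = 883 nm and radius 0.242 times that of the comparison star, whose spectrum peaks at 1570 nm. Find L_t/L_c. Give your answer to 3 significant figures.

0.585

Wien's law gives T ∝ 1/λ_max, so T_t/T_c = λ_c/λ_t = 1570/883 = 1.778.
Then L ∝ R²T⁴ gives L_t/L_c = (0.242)² × (1.778)⁴ = 0.05856 × 9.994 = 0.5853.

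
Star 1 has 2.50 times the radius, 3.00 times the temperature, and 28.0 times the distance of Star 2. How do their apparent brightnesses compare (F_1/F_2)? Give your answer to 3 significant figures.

0.646

L_1/L_2 = (R_1/R_2)²(T_1/T_2)⁴ = (2.50)² × (3.00)⁴ = 506.2.
F_1/F_2 = (L_1/L_2)/(d_1/d_2)² = 506.2 / (28.0)² = 0.6457.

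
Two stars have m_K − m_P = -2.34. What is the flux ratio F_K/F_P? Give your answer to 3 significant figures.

F_K/F_P = 10^(−(m_K − m_P)/2.5) = 10^(2.34/2.5) = 10^0.936 = 8.630.

8.63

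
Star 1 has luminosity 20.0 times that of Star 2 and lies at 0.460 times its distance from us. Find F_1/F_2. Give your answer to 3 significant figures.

F = L/(4πd²), so F_1/F_2 = (L_1/L_2) / (d_1/d_2)²
= 20.0 / (0.460)² = 20.0 / 0.2116 = 94.52.

94.5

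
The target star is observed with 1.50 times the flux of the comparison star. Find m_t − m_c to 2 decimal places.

-0.44

m_t − m_c = −2.5 log₁₀(F_t/F_c) = −2.5 log₁₀(1.50) = −2.5 × (0.176) = -0.440.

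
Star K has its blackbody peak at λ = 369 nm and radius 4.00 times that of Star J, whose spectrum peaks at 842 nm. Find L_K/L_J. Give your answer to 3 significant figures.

434

Wien's law gives T ∝ 1/λ_max, so T_K/T_J = λ_J/λ_K = 842/369 = 2.282.
Then L ∝ R²T⁴ gives L_K/L_J = (4.00)² × (2.282)⁴ = 16.00 × 27.11 = 433.8.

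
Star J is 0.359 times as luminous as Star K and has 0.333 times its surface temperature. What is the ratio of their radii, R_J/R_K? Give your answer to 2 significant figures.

5.4

L ∝ R²T⁴ gives R ∝ √L / T², so
R_J/R_K = √(0.359) / (0.333)² = 0.5992 / 0.1109 = 5.403.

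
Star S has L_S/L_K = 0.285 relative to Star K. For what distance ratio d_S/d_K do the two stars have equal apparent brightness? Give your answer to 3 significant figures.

0.534

Equal flux requires L_S/d_S² = L_K/d_K², so d_S/d_K = √(L_S/L_K)
= √(0.285) = 0.5339.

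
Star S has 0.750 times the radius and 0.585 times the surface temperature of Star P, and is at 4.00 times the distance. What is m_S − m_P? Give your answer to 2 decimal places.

L_S/L_P = (0.750)²(0.585)⁴ = 0.06588.
F_S/F_P = (L_S/L_P)/(d_S/d_P)² = 0.06588/16.00 = 0.004117.
m_S − m_P = −2.5 log₁₀(0.004117) = 5.96.

5.96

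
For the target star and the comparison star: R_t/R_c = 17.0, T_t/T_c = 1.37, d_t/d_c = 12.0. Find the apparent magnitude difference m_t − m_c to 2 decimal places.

-2.12

L_t/L_c = (17.0)²(1.37)⁴ = 1018.
F_t/F_c = (L_t/L_c)/(d_t/d_c)² = 1018/144.0 = 7.070.
m_t − m_c = −2.5 log₁₀(7.070) = -2.12.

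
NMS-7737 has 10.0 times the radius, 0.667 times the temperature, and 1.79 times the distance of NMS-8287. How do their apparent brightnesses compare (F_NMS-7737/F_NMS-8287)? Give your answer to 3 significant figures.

6.18

L_NMS-7737/L_NMS-8287 = (R_NMS-7737/R_NMS-8287)²(T_NMS-7737/T_NMS-8287)⁴ = (10.0)² × (0.667)⁴ = 19.79.
F_NMS-7737/F_NMS-8287 = (L_NMS-7737/L_NMS-8287)/(d_NMS-7737/d_NMS-8287)² = 19.79 / (1.79)² = 6.177.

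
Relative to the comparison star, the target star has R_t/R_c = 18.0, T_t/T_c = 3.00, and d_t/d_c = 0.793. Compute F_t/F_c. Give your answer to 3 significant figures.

L_t/L_c = (R_t/R_c)²(T_t/T_c)⁴ = (18.0)² × (3.00)⁴ = 2.624×10^4.
F_t/F_c = (L_t/L_c)/(d_t/d_c)² = 2.624×10^4 / (0.793)² = 4.173×10^4.

4.17×10^4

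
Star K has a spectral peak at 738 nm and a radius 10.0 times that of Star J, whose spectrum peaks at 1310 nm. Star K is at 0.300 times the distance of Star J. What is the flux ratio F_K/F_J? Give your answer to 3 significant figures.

Wien's law: T_K/T_J = λ_J/λ_K = 1310/738 = 1.775.
L_K/L_J = (R_K/R_J)²(T_K/T_J)⁴ = (10.0)²(1.775)⁴ = 992.8.
F_K/F_J = (L_K/L_J)/(d_K/d_J)² = 992.8/(0.300)² = 1.103×10^4.

1.10×10^4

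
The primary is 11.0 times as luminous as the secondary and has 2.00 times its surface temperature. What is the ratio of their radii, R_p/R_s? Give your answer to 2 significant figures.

0.83

L ∝ R²T⁴ gives R ∝ √L / T², so
R_p/R_s = √(11.0) / (2.00)² = 3.317 / 4.000 = 0.8292.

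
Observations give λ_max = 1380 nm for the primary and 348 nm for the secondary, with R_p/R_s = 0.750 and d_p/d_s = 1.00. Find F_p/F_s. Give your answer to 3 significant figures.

0.00227

Wien's law: T_p/T_s = λ_s/λ_p = 348/1380 = 0.2522.
L_p/L_s = (R_p/R_s)²(T_p/T_s)⁴ = (0.750)²(0.2522)⁴ = 0.002275.
F_p/F_s = (L_p/L_s)/(d_p/d_s)² = 0.002275/(1.00)² = 0.002275.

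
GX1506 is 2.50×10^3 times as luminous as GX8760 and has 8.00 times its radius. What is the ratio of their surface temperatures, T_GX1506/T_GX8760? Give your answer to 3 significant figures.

L ∝ R²T⁴ gives T ∝ (L/R²)^(1/4), so
T_GX1506/T_GX8760 = (2.50×10^3 / 8.00²)^(1/4) = (39.06)^(1/4) = 2.500.

2.50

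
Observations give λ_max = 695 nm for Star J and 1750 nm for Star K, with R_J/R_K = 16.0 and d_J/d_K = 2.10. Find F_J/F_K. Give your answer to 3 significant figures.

2.33×10^3

Wien's law: T_J/T_K = λ_K/λ_J = 1750/695 = 2.518.
L_J/L_K = (R_J/R_K)²(T_J/T_K)⁴ = (16.0)²(2.518)⁴ = 1.029×10^4.
F_J/F_K = (L_J/L_K)/(d_J/d_K)² = 1.029×10^4/(2.10)² = 2334.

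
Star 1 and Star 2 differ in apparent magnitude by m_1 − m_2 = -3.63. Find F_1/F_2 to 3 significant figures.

28.3

F_1/F_2 = 10^(−(m_1 − m_2)/2.5) = 10^(3.63/2.5) = 10^1.452 = 28.31.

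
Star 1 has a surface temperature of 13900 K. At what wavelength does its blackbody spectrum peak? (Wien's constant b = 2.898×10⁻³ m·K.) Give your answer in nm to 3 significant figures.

208 nm

λ_max = b/T = 2.898×10⁻³ / 13900 = 2.08×10^-7 m = 208.5 nm.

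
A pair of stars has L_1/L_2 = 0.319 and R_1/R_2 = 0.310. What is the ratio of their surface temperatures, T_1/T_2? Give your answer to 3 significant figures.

1.35

L ∝ R²T⁴ gives T ∝ (L/R²)^(1/4), so
T_1/T_2 = (0.319 / 0.310²)^(1/4) = (3.319)^(1/4) = 1.350.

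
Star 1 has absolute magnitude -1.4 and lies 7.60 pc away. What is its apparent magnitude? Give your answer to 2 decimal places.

-2.00

m = M + 5 log₁₀(d/10 pc) = -1.4 + 5 log₁₀(7.60/10)
  = -1.4 + 5 × -0.119 = -1.4 + -0.60 = -2.00.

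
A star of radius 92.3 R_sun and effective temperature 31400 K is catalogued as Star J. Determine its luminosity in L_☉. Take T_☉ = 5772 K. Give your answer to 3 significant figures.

L/L_☉ = (R/R_☉)² (T/T_☉)⁴ = (92.3)² × (31400/5772)⁴
       = 8519 × (5.440)⁴ = 8519 × 875.8 = 7.461×10^6.

7.46×10^6 L_☉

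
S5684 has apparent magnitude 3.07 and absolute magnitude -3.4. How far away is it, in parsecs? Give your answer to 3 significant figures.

m − M = 5 log₁₀(d/10 pc)
3.07 − (-3.4) = 6.47 = 5 log₁₀(d/10)
d = 10 × 10^(6.47/5) = 10 × 10^1.294 = 196.8 pc.

197 pc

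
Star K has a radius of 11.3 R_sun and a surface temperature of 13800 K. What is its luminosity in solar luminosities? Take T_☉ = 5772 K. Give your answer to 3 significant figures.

4.17×10^3 solar luminosities

L/L_☉ = (R/R_☉)² (T/T_☉)⁴ = (11.3)² × (13800/5772)⁴
       = 127.7 × (2.391)⁴ = 127.7 × 32.67 = 4172.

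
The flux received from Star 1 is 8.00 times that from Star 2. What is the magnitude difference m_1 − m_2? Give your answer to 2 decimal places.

m_1 − m_2 = −2.5 log₁₀(F_1/F_2) = −2.5 log₁₀(8.00) = −2.5 × (0.903) = -2.258.

-2.26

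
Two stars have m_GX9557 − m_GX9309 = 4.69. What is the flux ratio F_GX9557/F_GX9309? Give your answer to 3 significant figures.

F_GX9557/F_GX9309 = 10^(−(m_GX9557 − m_GX9309)/2.5) = 10^(-4.69/2.5) = 10^-1.876 = 0.01330.

0.0133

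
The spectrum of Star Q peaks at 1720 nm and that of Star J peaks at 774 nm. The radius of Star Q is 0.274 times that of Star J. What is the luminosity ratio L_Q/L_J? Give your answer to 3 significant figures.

0.00308

Wien's law gives T ∝ 1/λ_max, so T_Q/T_J = λ_J/λ_Q = 774/1720 = 0.4500.
Then L ∝ R²T⁴ gives L_Q/L_J = (0.274)² × (0.4500)⁴ = 0.07508 × 0.04101 = 0.003079.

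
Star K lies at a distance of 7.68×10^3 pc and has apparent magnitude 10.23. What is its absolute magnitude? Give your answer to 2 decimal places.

-4.20

M = m − 5 log₁₀(d/10 pc) = 10.23 − 5 log₁₀(7.68×10^3/10)
  = 10.23 − 5 × 2.885 = 10.23 − 14.43 = -4.20.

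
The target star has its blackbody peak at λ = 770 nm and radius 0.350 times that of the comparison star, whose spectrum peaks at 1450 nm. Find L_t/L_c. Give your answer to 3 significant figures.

Wien's law gives T ∝ 1/λ_max, so T_t/T_c = λ_c/λ_t = 1450/770 = 1.883.
Then L ∝ R²T⁴ gives L_t/L_c = (0.350)² × (1.883)⁴ = 0.1225 × 12.58 = 1.540.

1.54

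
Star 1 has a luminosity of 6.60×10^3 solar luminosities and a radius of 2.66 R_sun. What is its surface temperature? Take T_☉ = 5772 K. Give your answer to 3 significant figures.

3.19×10^4 K

T/T_☉ = (L/L_☉)^(1/4) / (R/R_☉)^(1/2)
T = 5772 × (6.60×10^3)^(1/4) / √(2.66) = 5772 × 9.013 / 1.631 = 3.190×10^4 K.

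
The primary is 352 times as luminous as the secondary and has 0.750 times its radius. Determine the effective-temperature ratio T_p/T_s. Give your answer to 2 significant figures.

L ∝ R²T⁴ gives T ∝ (L/R²)^(1/4), so
T_p/T_s = (352 / 0.750²)^(1/4) = (625.8)^(1/4) = 5.002.

5.0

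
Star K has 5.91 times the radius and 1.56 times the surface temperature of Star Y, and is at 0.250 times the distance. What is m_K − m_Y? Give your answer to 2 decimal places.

-8.80

L_K/L_Y = (5.91)²(1.56)⁴ = 206.9.
F_K/F_Y = (L_K/L_Y)/(d_K/d_Y)² = 206.9/0.06250 = 3310.
m_K − m_Y = −2.5 log₁₀(3310) = -8.80.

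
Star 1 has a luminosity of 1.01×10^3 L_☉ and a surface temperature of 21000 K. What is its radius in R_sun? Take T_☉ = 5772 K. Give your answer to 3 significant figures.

R/R_☉ = √(L/L_☉) / (T/T_☉)² = √(1.01×10^3) / (3.638)²
       = 31.78 / 13.24 = 2.401.

2.40 R_sun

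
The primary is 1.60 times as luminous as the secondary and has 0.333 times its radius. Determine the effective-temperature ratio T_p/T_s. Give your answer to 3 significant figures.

1.95

L ∝ R²T⁴ gives T ∝ (L/R²)^(1/4), so
T_p/T_s = (1.60 / 0.333²)^(1/4) = (14.43)^(1/4) = 1.949.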